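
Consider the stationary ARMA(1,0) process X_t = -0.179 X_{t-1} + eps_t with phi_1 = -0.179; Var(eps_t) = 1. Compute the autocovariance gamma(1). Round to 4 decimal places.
\gamma(1) = -0.1849

Multiply the model equation by X_{t-k} and take expectations. With theta_0 = psi_0 = 1 and psi_j the MA(infinity) weights, this gives
  gamma(k) - sum_i phi_i gamma(k-i) = c_k,
  c_k = sigma^2 * sum_{j=k..q} theta_j psi_{j-k}   (c_k = 0 for k > q),
using gamma(-m) = gamma(m).
Pure AR (q = 0): c_0 = sigma^2 = 1, c_k = 0 for k >= 1.
Equations for k = 0 and k = 1 (AR order 1):
  gamma(0) = phi_1 gamma(1) + c_0
  gamma(1) = phi_1 gamma(0) + c_1
Substituting the second into the first: gamma(0) (1 - phi_1^2) = c_0 + phi_1 c_1, so
  gamma(0) = c_0 / (1 - phi_1^2) = 1 / (1 - (-0.179)^2) = 1 / 0.967959 = 1.033102.
  gamma(1) = phi_1 gamma(0) = (-0.179)(1.033102) = -0.184925.
Therefore gamma(1) = -0.1849 (to 4 decimal places).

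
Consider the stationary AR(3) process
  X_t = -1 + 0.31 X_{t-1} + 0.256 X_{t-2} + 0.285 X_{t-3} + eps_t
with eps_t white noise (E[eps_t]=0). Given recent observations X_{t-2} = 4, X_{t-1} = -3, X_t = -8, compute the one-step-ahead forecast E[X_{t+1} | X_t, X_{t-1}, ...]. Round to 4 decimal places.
E[X_{t+1} \mid \mathcal F_t] = -3.1080

For an AR(p) model X_t = c + sum_i phi_i X_{t-i} + eps_t, the
one-step-ahead conditional mean is
  E[X_{t+1} | X_t, ...] = c + sum_i phi_i X_{t+1-i}.
Substitute known values:
  E[X_{t+1} | ...] = -1 + (0.31) * (-8) + (0.256) * (-3) + (0.285) * (4)
                   = -3.1080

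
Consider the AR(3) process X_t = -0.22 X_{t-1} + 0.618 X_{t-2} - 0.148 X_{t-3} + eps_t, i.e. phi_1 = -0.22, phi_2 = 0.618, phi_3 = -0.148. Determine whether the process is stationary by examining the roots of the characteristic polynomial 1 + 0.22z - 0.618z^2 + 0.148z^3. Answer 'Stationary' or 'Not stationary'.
\text{Stationary}

The AR(p) characteristic polynomial is P(z) = 1 + 0.22z - 0.618z^2 + 0.148z^3.
Stationarity requires all roots to lie outside the unit circle, i.e. |z| > 1 for every root.
Degree 3: look for a simple real root z0 first, then factor out (1 - z/z0) and solve the remaining quadratic.
Testing z0 = 2.5: P(2.5) = 1 + (0.22)(2.5) + (-0.618)(2.5)^2 + (0.148)(2.5)^3
  = 1 + (0.55) + (-3.8625) + (2.3125) = 0.  So z_0 = 2.5 is a root, |z_0| = 2.5.
Divide out the factor (1 - 0.4 z) = (1 - z/z0) (since 1/z0 = 0.4):
  P(z) = (1 - 0.4 z)(1 + (0.62) z + (-0.37) z^2)
  [check: z-coef 0.62 - (0.4) = 0.22; z^2-coef -0.37 - (0.4)(0.62) = -0.618; z^3-coef -(0.4)(-0.37) = 0.148.]
Remaining roots from the quadratic factor 1 + (0.62) z + (-0.37) z^2:
  Set 1 + (0.62) z + (-0.37) z^2 = 0, i.e. a z^2 + b z + c = 0 with a = -0.37, b = 0.62, c = 1.
  Discriminant D = b^2 - 4ac = (0.62)^2 - 4*(-0.37)*1 = 0.3844 - (-1.48) = 1.8644.
  D >= 0, so the roots are real: z = (-b +/- sqrt(D)) / (2a) = (-0.62 +/- 1.36543) / (-0.74).
    z_1 = (-0.62 + 1.36543) / (-0.74) = -1.0073,   |z_1| = 1.0073.
    z_2 = (-0.62 - 1.36543) / (-0.74) = 2.683,   |z_2| = 2.683.
Moduli of all roots: 2.5000, 1.0073, 2.6830.
All moduli strictly greater than 1? Yes.
Verdict: Stationary.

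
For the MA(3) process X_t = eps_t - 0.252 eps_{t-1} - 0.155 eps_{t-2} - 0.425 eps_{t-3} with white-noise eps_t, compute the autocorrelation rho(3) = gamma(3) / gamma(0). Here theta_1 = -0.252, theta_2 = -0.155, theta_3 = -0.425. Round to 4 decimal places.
\rho(3) = -0.3351

For an MA(q) process with theta_0 = 1, the autocovariance is
  gamma(k) = sigma^2 * sum_{i=0..q-k} theta_i * theta_{i+k},
and rho(k) = gamma(k) / gamma(0). Sigma^2 cancels.
  numerator   = (1)*(-0.425) = -0.425.
  denominator = (1)^2 + (-0.252)^2 + (-0.155)^2 + (-0.425)^2 = 1.268154.
  rho(3) = -0.425 / 1.268154 = -0.3351.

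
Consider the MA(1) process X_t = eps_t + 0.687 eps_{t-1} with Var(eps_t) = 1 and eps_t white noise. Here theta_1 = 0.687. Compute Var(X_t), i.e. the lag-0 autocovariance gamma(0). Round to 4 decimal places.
\gamma(0) = 1.4720

For an MA(q) process X_t = eps_t + sum_i theta_i eps_{t-i} with
Var(eps_t) = sigma^2, the variance is
  gamma(0) = sigma^2 * (1 + sum_i theta_i^2).
  sum_i theta_i^2 = (0.687)^2 = 0.471969.
  gamma(0) = 1 * (1 + 0.471969) = 1 * 1.471969 = 1.471969, which rounds to 1.4720.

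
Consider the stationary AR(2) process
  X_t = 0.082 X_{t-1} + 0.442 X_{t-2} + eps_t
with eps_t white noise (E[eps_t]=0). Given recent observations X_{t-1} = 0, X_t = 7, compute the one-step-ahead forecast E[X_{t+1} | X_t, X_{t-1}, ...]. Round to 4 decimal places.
E[X_{t+1} \mid \mathcal F_t] = 0.5740

For an AR(p) model X_t = c + sum_i phi_i X_{t-i} + eps_t, the
one-step-ahead conditional mean is
  E[X_{t+1} | X_t, ...] = c + sum_i phi_i X_{t+1-i}.
Substitute known values:
  E[X_{t+1} | ...] = (0.082) * (7) + (0.442) * (0)
                   = 0.5740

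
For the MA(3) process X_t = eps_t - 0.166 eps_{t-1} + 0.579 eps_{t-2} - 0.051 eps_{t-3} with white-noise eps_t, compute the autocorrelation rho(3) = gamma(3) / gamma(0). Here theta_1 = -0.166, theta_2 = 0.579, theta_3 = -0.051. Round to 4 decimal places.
\rho(3) = -0.0374

For an MA(q) process with theta_0 = 1, the autocovariance is
  gamma(k) = sigma^2 * sum_{i=0..q-k} theta_i * theta_{i+k},
and rho(k) = gamma(k) / gamma(0). Sigma^2 cancels.
  numerator   = (1)*(-0.051) = -0.051.
  denominator = (1)^2 + (-0.166)^2 + (0.579)^2 + (-0.051)^2 = 1.365398.
  rho(3) = -0.051 / 1.365398 = -0.0374.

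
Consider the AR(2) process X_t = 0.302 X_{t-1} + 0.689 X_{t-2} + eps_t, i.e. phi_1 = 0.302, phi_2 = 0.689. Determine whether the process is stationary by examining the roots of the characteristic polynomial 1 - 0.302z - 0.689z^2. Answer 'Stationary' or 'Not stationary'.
\text{Stationary}

The AR(p) characteristic polynomial is P(z) = 1 - 0.302z - 0.689z^2.
Stationarity requires all roots to lie outside the unit circle, i.e. |z| > 1 for every root.
Set 1 + (-0.302) z + (-0.689) z^2 = 0, i.e. a z^2 + b z + c = 0 with a = -0.689, b = -0.302, c = 1.
Discriminant D = b^2 - 4ac = (-0.302)^2 - 4*(-0.689)*1 = 0.091204 - (-2.756) = 2.847204.
D >= 0, so the roots are real: z = (-b +/- sqrt(D)) / (2a) = (0.302 +/- 1.687366) / (-1.378).
  z_1 = (0.302 + 1.687366) / (-1.378) = -1.4437,   |z_1| = 1.4437.
  z_2 = (0.302 - 1.687366) / (-1.378) = 1.0053,   |z_2| = 1.0053.
Moduli of all roots: 1.4437, 1.0053.
All moduli strictly greater than 1? Yes.
Verdict: Stationary.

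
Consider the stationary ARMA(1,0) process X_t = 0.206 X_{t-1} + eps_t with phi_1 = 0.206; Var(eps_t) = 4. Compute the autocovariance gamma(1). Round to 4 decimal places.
\gamma(1) = 0.8605

Multiply the model equation by X_{t-k} and take expectations. With theta_0 = psi_0 = 1 and psi_j the MA(infinity) weights, this gives
  gamma(k) - sum_i phi_i gamma(k-i) = c_k,
  c_k = sigma^2 * sum_{j=k..q} theta_j psi_{j-k}   (c_k = 0 for k > q),
using gamma(-m) = gamma(m).
Pure AR (q = 0): c_0 = sigma^2 = 4, c_k = 0 for k >= 1.
Equations for k = 0 and k = 1 (AR order 1):
  gamma(0) = phi_1 gamma(1) + c_0
  gamma(1) = phi_1 gamma(0) + c_1
Substituting the second into the first: gamma(0) (1 - phi_1^2) = c_0 + phi_1 c_1, so
  gamma(0) = c_0 / (1 - phi_1^2) = 4 / (1 - (0.206)^2) = 4 / 0.957564 = 4.177266.
  gamma(1) = phi_1 gamma(0) = (0.206)(4.177266) = 0.860517.
Therefore gamma(1) = 0.8605 (to 4 decimal places).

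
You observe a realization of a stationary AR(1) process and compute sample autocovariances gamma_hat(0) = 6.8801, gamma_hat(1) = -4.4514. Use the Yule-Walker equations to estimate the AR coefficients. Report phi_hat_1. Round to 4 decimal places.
\hat\phi_{1} = -0.6470

The Yule-Walker equations for an AR(p) process read, in matrix form,
  Gamma_p phi = r_p,   with   (Gamma_p)_{ij} = gamma(|i - j|),
                       (r_p)_i = gamma(i),   i,j = 1..p.
Substitute the sample gammas (Toeplitz matrix and right-hand side of size 1):
  Gamma_p = [[6.8801]]
  r_p     = [-4.4514]
With p = 1 this is the single equation gamma(0) phi_1 = gamma(1):
  phi_hat_1 = gamma(1) / gamma(0) = -4.4514 / 6.8801 = -0.6470.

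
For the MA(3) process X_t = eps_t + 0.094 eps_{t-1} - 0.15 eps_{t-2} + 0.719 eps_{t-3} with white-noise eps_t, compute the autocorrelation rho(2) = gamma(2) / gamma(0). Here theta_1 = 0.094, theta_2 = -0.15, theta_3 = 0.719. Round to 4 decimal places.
\rho(2) = -0.0532

For an MA(q) process with theta_0 = 1, the autocovariance is
  gamma(k) = sigma^2 * sum_{i=0..q-k} theta_i * theta_{i+k},
and rho(k) = gamma(k) / gamma(0). Sigma^2 cancels.
  numerator   = (1)*(-0.15) + (0.094)*(0.719) = -0.082414.
  denominator = (1)^2 + (0.094)^2 + (-0.15)^2 + (0.719)^2 = 1.548297.
  rho(2) = -0.082414 / 1.548297 = -0.0532.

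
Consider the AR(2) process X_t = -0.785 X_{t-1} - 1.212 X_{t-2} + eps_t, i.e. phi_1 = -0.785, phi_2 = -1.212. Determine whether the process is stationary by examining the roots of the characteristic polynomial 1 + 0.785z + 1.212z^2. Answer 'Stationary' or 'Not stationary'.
\text{Not stationary}

The AR(p) characteristic polynomial is P(z) = 1 + 0.785z + 1.212z^2.
Stationarity requires all roots to lie outside the unit circle, i.e. |z| > 1 for every root.
Set 1 + (0.785) z + (1.212) z^2 = 0, i.e. a z^2 + b z + c = 0 with a = 1.212, b = 0.785, c = 1.
Discriminant D = b^2 - 4ac = (0.785)^2 - 4*(1.212)*1 = 0.616225 - (4.848) = -4.231775.
D < 0, so the roots are the complex-conjugate pair z = (-b +/- i sqrt(-D)) / (2a) = -0.3238 +/- 0.8487i.
For a conjugate pair |z|^2 = z * conj(z) = (product of roots) = c/a = 1/(1.212) = 0.825083, so |z| = sqrt(0.825083) = 0.9083 for both roots.
Moduli of all roots: 0.9083, 0.9083.
All moduli strictly greater than 1? No.
Verdict: Not stationary.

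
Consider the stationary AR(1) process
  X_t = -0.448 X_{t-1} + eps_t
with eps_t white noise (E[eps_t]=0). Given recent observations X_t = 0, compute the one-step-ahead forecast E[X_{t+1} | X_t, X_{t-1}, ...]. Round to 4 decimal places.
E[X_{t+1} \mid \mathcal F_t] = 0.0000

For an AR(p) model X_t = c + sum_i phi_i X_{t-i} + eps_t, the
one-step-ahead conditional mean is
  E[X_{t+1} | X_t, ...] = c + sum_i phi_i X_{t+1-i}.
Substitute known values:
  E[X_{t+1} | ...] = (-0.448) * (0)
                   = 0.0000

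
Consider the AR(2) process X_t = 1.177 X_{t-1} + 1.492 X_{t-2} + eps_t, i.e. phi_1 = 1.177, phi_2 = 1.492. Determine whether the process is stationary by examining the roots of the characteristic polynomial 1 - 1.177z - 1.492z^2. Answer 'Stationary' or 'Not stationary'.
\text{Not stationary}

The AR(p) characteristic polynomial is P(z) = 1 - 1.177z - 1.492z^2.
Stationarity requires all roots to lie outside the unit circle, i.e. |z| > 1 for every root.
Set 1 + (-1.177) z + (-1.492) z^2 = 0, i.e. a z^2 + b z + c = 0 with a = -1.492, b = -1.177, c = 1.
Discriminant D = b^2 - 4ac = (-1.177)^2 - 4*(-1.492)*1 = 1.385329 - (-5.968) = 7.353329.
D >= 0, so the roots are real: z = (-b +/- sqrt(D)) / (2a) = (1.177 +/- 2.711702) / (-2.984).
  z_1 = (1.177 + 2.711702) / (-2.984) = -1.3032,   |z_1| = 1.3032.
  z_2 = (1.177 - 2.711702) / (-2.984) = 0.5143,   |z_2| = 0.5143.
Moduli of all roots: 1.3032, 0.5143.
All moduli strictly greater than 1? No.
Verdict: Not stationary.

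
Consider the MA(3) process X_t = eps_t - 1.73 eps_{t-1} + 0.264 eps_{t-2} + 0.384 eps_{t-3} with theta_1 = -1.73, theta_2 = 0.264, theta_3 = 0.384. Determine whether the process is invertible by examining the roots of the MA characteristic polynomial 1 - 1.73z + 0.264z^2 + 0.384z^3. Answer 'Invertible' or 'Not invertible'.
\text{Not invertible}

The MA(q) characteristic polynomial is P(z) = 1 - 1.73z + 0.264z^2 + 0.384z^3.
Invertibility requires all roots to lie outside the unit circle, i.e. |z| > 1 for every root.
Degree 3: look for a simple real root z0 first, then factor out (1 - z/z0) and solve the remaining quadratic.
Testing z0 = 1.25: P(1.25) = 1 + (-1.73)(1.25) + (0.264)(1.25)^2 + (0.384)(1.25)^3
  = 1 + (-2.1625) + (0.4125) + (0.75) = 0.  So z_0 = 1.25 is a root, |z_0| = 1.25.
Divide out the factor (1 - 0.8 z) = (1 - z/z0) (since 1/z0 = 0.8):
  P(z) = (1 - 0.8 z)(1 + (-0.93) z + (-0.48) z^2)
  [check: z-coef -0.93 - (0.8) = -1.73; z^2-coef -0.48 - (0.8)(-0.93) = 0.264; z^3-coef -(0.8)(-0.48) = 0.384.]
Remaining roots from the quadratic factor 1 + (-0.93) z + (-0.48) z^2:
  Set 1 + (-0.93) z + (-0.48) z^2 = 0, i.e. a z^2 + b z + c = 0 with a = -0.48, b = -0.93, c = 1.
  Discriminant D = b^2 - 4ac = (-0.93)^2 - 4*(-0.48)*1 = 0.8649 - (-1.92) = 2.7849.
  D >= 0, so the roots are real: z = (-b +/- sqrt(D)) / (2a) = (0.93 +/- 1.668802) / (-0.96).
    z_1 = (0.93 + 1.668802) / (-0.96) = -2.7071,   |z_1| = 2.7071.
    z_2 = (0.93 - 1.668802) / (-0.96) = 0.7696,   |z_2| = 0.7696.
Moduli of all roots: 1.2500, 2.7071, 0.7696.
All moduli strictly greater than 1? No.
Verdict: Not invertible.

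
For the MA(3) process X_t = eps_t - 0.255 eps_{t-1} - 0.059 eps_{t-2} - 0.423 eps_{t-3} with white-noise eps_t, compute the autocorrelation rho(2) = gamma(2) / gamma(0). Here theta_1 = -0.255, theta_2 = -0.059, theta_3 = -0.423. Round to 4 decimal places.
\rho(2) = 0.0392

For an MA(q) process with theta_0 = 1, the autocovariance is
  gamma(k) = sigma^2 * sum_{i=0..q-k} theta_i * theta_{i+k},
and rho(k) = gamma(k) / gamma(0). Sigma^2 cancels.
  numerator   = (1)*(-0.059) + (-0.255)*(-0.423) = 0.048865.
  denominator = (1)^2 + (-0.255)^2 + (-0.059)^2 + (-0.423)^2 = 1.247435.
  rho(2) = 0.048865 / 1.247435 = 0.0392.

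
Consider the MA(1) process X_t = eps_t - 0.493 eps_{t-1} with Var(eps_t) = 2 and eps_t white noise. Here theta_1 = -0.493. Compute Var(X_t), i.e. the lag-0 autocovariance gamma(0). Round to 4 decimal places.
\gamma(0) = 2.4861

For an MA(q) process X_t = eps_t + sum_i theta_i eps_{t-i} with
Var(eps_t) = sigma^2, the variance is
  gamma(0) = sigma^2 * (1 + sum_i theta_i^2).
  sum_i theta_i^2 = (-0.493)^2 = 0.243049.
  gamma(0) = 2 * (1 + 0.243049) = 2 * 1.243049 = 2.486098, which rounds to 2.4861.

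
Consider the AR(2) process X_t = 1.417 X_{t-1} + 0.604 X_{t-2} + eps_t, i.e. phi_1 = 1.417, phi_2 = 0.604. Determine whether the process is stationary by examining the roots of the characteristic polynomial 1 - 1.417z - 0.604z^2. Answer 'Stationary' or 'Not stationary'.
\text{Not stationary}

The AR(p) characteristic polynomial is P(z) = 1 - 1.417z - 0.604z^2.
Stationarity requires all roots to lie outside the unit circle, i.e. |z| > 1 for every root.
Set 1 + (-1.417) z + (-0.604) z^2 = 0, i.e. a z^2 + b z + c = 0 with a = -0.604, b = -1.417, c = 1.
Discriminant D = b^2 - 4ac = (-1.417)^2 - 4*(-0.604)*1 = 2.007889 - (-2.416) = 4.423889.
D >= 0, so the roots are real: z = (-b +/- sqrt(D)) / (2a) = (1.417 +/- 2.103304) / (-1.208).
  z_1 = (1.417 + 2.103304) / (-1.208) = -2.9142,   |z_1| = 2.9142.
  z_2 = (1.417 - 2.103304) / (-1.208) = 0.5681,   |z_2| = 0.5681.
Moduli of all roots: 2.9142, 0.5681.
All moduli strictly greater than 1? No.
Verdict: Not stationary.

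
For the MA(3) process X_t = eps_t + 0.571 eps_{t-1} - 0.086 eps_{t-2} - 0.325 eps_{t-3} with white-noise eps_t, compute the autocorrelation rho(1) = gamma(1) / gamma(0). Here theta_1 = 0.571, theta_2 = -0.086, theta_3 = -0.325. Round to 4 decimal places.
\rho(1) = 0.3821

For an MA(q) process with theta_0 = 1, the autocovariance is
  gamma(k) = sigma^2 * sum_{i=0..q-k} theta_i * theta_{i+k},
and rho(k) = gamma(k) / gamma(0). Sigma^2 cancels.
  numerator   = (1)*(0.571) + (0.571)*(-0.086) + (-0.086)*(-0.325) = 0.549844.
  denominator = (1)^2 + (0.571)^2 + (-0.086)^2 + (-0.325)^2 = 1.439062.
  rho(1) = 0.549844 / 1.439062 = 0.3821.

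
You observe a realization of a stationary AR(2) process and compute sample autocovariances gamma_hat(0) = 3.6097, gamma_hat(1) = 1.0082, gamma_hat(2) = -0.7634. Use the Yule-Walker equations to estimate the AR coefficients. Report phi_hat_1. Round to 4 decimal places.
\hat\phi_{1} = 0.3670

The Yule-Walker equations for an AR(p) process read, in matrix form,
  Gamma_p phi = r_p,   with   (Gamma_p)_{ij} = gamma(|i - j|),
                       (r_p)_i = gamma(i),   i,j = 1..p.
Substitute the sample gammas (Toeplitz matrix and right-hand side of size 2):
  Gamma_p = [[3.6097, 1.0082], [1.0082, 3.6097]]
  r_p     = [1.0082, -0.7634]
Written out:
  3.6097 phi_1 + 1.0082 phi_2 = 1.0082
  1.0082 phi_1 + 3.6097 phi_2 = -0.7634
Solve by Cramer's rule:
  det = gamma(0)^2 - gamma(1)^2 = (3.6097)^2 - (1.0082)^2 = 13.02993409 - 1.01646724 = 12.01346685
  phi_hat_1 = [gamma(1) gamma(0) - gamma(1) gamma(2)] / det = [(1.0082)(3.6097) - (1.0082)(-0.7634)] / 12.01346685 = 4.40895942 / 12.01346685 = 0.367
  phi_hat_2 = [gamma(0) gamma(2) - gamma(1)^2] / det = [(3.6097)(-0.7634) - (1.0082)^2] / 12.01346685 = -3.77211222 / 12.01346685 = -0.314
So phi_hat = [0.3670, -0.3140].
Therefore phi_hat_1 = 0.3670.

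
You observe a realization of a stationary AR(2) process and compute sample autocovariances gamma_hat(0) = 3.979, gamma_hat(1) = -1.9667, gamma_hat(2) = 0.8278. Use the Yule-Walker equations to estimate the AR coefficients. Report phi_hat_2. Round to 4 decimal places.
\hat\phi_{2} = -0.0480

The Yule-Walker equations for an AR(p) process read, in matrix form,
  Gamma_p phi = r_p,   with   (Gamma_p)_{ij} = gamma(|i - j|),
                       (r_p)_i = gamma(i),   i,j = 1..p.
Substitute the sample gammas (Toeplitz matrix and right-hand side of size 2):
  Gamma_p = [[3.979, -1.9667], [-1.9667, 3.979]]
  r_p     = [-1.9667, 0.8278]
Written out:
  3.979 phi_1 - 1.9667 phi_2 = -1.9667
  -1.9667 phi_1 + 3.979 phi_2 = 0.8278
Solve by Cramer's rule:
  det = gamma(0)^2 - gamma(1)^2 = (3.979)^2 - (-1.9667)^2 = 15.832441 - 3.86790889 = 11.96453211
  phi_hat_1 = [gamma(1) gamma(0) - gamma(1) gamma(2)] / det = [(-1.9667)(3.979) - (-1.9667)(0.8278)] / 11.96453211 = -6.19746504 / 11.96453211 = -0.518
  phi_hat_2 = [gamma(0) gamma(2) - gamma(1)^2] / det = [(3.979)(0.8278) - (-1.9667)^2] / 11.96453211 = -0.57409269 / 11.96453211 = -0.048
So phi_hat = [-0.5180, -0.0480].
Therefore phi_hat_2 = -0.0480.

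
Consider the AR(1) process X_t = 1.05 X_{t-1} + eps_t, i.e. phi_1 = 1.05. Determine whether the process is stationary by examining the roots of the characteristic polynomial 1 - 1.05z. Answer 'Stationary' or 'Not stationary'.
\text{Not stationary}

The AR(p) characteristic polynomial is P(z) = 1 - 1.05z.
Stationarity requires all roots to lie outside the unit circle, i.e. |z| > 1 for every root.
This is linear in z: 1 + (-1.05) z = 0  =>  z = -1/(-1.05) = 0.952381,  |z| = 0.952381.
Moduli of all roots: 0.9524.
All moduli strictly greater than 1? No.
Verdict: Not stationary.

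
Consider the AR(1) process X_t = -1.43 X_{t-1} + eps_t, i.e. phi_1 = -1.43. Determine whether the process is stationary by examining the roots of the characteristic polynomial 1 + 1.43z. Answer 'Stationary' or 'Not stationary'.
\text{Not stationary}

The AR(p) characteristic polynomial is P(z) = 1 + 1.43z.
Stationarity requires all roots to lie outside the unit circle, i.e. |z| > 1 for every root.
This is linear in z: 1 + (1.43) z = 0  =>  z = -1/(1.43) = -0.699301,  |z| = 0.699301.
Moduli of all roots: 0.6993.
All moduli strictly greater than 1? No.
Verdict: Not stationary.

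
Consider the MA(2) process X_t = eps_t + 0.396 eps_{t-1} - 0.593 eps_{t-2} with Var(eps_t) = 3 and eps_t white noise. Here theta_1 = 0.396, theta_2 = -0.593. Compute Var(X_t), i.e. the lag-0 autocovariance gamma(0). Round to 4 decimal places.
\gamma(0) = 4.5254

For an MA(q) process X_t = eps_t + sum_i theta_i eps_{t-i} with
Var(eps_t) = sigma^2, the variance is
  gamma(0) = sigma^2 * (1 + sum_i theta_i^2).
  sum_i theta_i^2 = (0.396)^2 + (-0.593)^2 = 0.156816 + 0.351649 = 0.508465.
  gamma(0) = 3 * (1 + 0.508465) = 3 * 1.508465 = 4.525395, which rounds to 4.5254.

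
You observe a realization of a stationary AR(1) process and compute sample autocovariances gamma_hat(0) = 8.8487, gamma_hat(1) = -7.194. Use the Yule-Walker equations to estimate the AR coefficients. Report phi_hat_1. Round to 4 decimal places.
\hat\phi_{1} = -0.8130

The Yule-Walker equations for an AR(p) process read, in matrix form,
  Gamma_p phi = r_p,   with   (Gamma_p)_{ij} = gamma(|i - j|),
                       (r_p)_i = gamma(i),   i,j = 1..p.
Substitute the sample gammas (Toeplitz matrix and right-hand side of size 1):
  Gamma_p = [[8.8487]]
  r_p     = [-7.194]
With p = 1 this is the single equation gamma(0) phi_1 = gamma(1):
  phi_hat_1 = gamma(1) / gamma(0) = -7.194 / 8.8487 = -0.8130.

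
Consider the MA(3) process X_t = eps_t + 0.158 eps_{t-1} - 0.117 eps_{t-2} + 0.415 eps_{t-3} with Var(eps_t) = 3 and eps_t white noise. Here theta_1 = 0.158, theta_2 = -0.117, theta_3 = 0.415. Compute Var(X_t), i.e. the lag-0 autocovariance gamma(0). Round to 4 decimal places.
\gamma(0) = 3.6326

For an MA(q) process X_t = eps_t + sum_i theta_i eps_{t-i} with
Var(eps_t) = sigma^2, the variance is
  gamma(0) = sigma^2 * (1 + sum_i theta_i^2).
  sum_i theta_i^2 = (0.158)^2 + (-0.117)^2 + (0.415)^2 = 0.024964 + 0.013689 + 0.172225 = 0.210878.
  gamma(0) = 3 * (1 + 0.210878) = 3 * 1.210878 = 3.632634, which rounds to 3.6326.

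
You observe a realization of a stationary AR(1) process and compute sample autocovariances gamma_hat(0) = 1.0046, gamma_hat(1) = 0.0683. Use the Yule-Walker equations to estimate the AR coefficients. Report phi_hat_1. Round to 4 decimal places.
\hat\phi_{1} = 0.0680

The Yule-Walker equations for an AR(p) process read, in matrix form,
  Gamma_p phi = r_p,   with   (Gamma_p)_{ij} = gamma(|i - j|),
                       (r_p)_i = gamma(i),   i,j = 1..p.
Substitute the sample gammas (Toeplitz matrix and right-hand side of size 1):
  Gamma_p = [[1.0046]]
  r_p     = [0.0683]
With p = 1 this is the single equation gamma(0) phi_1 = gamma(1):
  phi_hat_1 = gamma(1) / gamma(0) = 0.0683 / 1.0046 = 0.0680.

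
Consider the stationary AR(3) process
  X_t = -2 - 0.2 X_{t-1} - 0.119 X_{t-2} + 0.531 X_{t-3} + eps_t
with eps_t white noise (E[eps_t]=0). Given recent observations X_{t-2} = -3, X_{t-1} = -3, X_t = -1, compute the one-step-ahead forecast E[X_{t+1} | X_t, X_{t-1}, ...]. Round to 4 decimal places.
E[X_{t+1} \mid \mathcal F_t] = -3.0360

For an AR(p) model X_t = c + sum_i phi_i X_{t-i} + eps_t, the
one-step-ahead conditional mean is
  E[X_{t+1} | X_t, ...] = c + sum_i phi_i X_{t+1-i}.
Substitute known values:
  E[X_{t+1} | ...] = -2 + (-0.2) * (-1) + (-0.119) * (-3) + (0.531) * (-3)
                   = -3.0360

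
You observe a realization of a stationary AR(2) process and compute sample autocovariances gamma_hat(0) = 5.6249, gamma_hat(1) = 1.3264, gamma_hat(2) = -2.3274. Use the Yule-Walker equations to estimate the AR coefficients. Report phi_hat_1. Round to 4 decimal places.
\hat\phi_{1} = 0.3530

The Yule-Walker equations for an AR(p) process read, in matrix form,
  Gamma_p phi = r_p,   with   (Gamma_p)_{ij} = gamma(|i - j|),
                       (r_p)_i = gamma(i),   i,j = 1..p.
Substitute the sample gammas (Toeplitz matrix and right-hand side of size 2):
  Gamma_p = [[5.6249, 1.3264], [1.3264, 5.6249]]
  r_p     = [1.3264, -2.3274]
Written out:
  5.6249 phi_1 + 1.3264 phi_2 = 1.3264
  1.3264 phi_1 + 5.6249 phi_2 = -2.3274
Solve by Cramer's rule:
  det = gamma(0)^2 - gamma(1)^2 = (5.6249)^2 - (1.3264)^2 = 31.63950001 - 1.75933696 = 29.88016305
  phi_hat_1 = [gamma(1) gamma(0) - gamma(1) gamma(2)] / det = [(1.3264)(5.6249) - (1.3264)(-2.3274)] / 29.88016305 = 10.54793072 / 29.88016305 = 0.353
  phi_hat_2 = [gamma(0) gamma(2) - gamma(1)^2] / det = [(5.6249)(-2.3274) - (1.3264)^2] / 29.88016305 = -14.85072922 / 29.88016305 = -0.497
So phi_hat = [0.3530, -0.4970].
Therefore phi_hat_1 = 0.3530.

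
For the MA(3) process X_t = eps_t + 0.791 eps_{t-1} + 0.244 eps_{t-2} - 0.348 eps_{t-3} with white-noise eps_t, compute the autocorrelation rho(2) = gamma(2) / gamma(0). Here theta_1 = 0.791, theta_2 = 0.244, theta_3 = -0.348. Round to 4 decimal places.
\rho(2) = -0.0173

For an MA(q) process with theta_0 = 1, the autocovariance is
  gamma(k) = sigma^2 * sum_{i=0..q-k} theta_i * theta_{i+k},
and rho(k) = gamma(k) / gamma(0). Sigma^2 cancels.
  numerator   = (1)*(0.244) + (0.791)*(-0.348) = -0.031268.
  denominator = (1)^2 + (0.791)^2 + (0.244)^2 + (-0.348)^2 = 1.806321.
  rho(2) = -0.031268 / 1.806321 = -0.0173.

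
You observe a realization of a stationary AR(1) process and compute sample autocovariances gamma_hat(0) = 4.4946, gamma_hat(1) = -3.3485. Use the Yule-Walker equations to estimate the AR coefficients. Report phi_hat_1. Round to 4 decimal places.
\hat\phi_{1} = -0.7450

The Yule-Walker equations for an AR(p) process read, in matrix form,
  Gamma_p phi = r_p,   with   (Gamma_p)_{ij} = gamma(|i - j|),
                       (r_p)_i = gamma(i),   i,j = 1..p.
Substitute the sample gammas (Toeplitz matrix and right-hand side of size 1):
  Gamma_p = [[4.4946]]
  r_p     = [-3.3485]
With p = 1 this is the single equation gamma(0) phi_1 = gamma(1):
  phi_hat_1 = gamma(1) / gamma(0) = -3.3485 / 4.4946 = -0.7450.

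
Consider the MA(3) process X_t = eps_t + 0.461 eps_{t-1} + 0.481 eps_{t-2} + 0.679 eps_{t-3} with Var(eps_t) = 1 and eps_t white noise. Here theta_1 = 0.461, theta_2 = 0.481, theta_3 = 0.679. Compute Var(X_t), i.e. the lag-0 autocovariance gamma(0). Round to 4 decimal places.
\gamma(0) = 1.9049

For an MA(q) process X_t = eps_t + sum_i theta_i eps_{t-i} with
Var(eps_t) = sigma^2, the variance is
  gamma(0) = sigma^2 * (1 + sum_i theta_i^2).
  sum_i theta_i^2 = (0.461)^2 + (0.481)^2 + (0.679)^2 = 0.212521 + 0.231361 + 0.461041 = 0.904923.
  gamma(0) = 1 * (1 + 0.904923) = 1 * 1.904923 = 1.904923, which rounds to 1.9049.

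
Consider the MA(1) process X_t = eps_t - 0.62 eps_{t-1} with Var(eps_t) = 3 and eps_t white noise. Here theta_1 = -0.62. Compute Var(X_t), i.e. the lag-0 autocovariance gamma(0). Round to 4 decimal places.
\gamma(0) = 4.1532

For an MA(q) process X_t = eps_t + sum_i theta_i eps_{t-i} with
Var(eps_t) = sigma^2, the variance is
  gamma(0) = sigma^2 * (1 + sum_i theta_i^2).
  sum_i theta_i^2 = (-0.62)^2 = 0.3844.
  gamma(0) = 3 * (1 + 0.3844) = 3 * 1.3844 = 4.1532.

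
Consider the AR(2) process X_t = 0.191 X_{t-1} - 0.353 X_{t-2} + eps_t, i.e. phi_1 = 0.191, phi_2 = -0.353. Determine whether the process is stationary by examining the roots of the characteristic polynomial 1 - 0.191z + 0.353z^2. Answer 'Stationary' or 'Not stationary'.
\text{Stationary}

The AR(p) characteristic polynomial is P(z) = 1 - 0.191z + 0.353z^2.
Stationarity requires all roots to lie outside the unit circle, i.e. |z| > 1 for every root.
Set 1 + (-0.191) z + (0.353) z^2 = 0, i.e. a z^2 + b z + c = 0 with a = 0.353, b = -0.191, c = 1.
Discriminant D = b^2 - 4ac = (-0.191)^2 - 4*(0.353)*1 = 0.036481 - (1.412) = -1.375519.
D < 0, so the roots are the complex-conjugate pair z = (-b +/- i sqrt(-D)) / (2a) = 0.2705 +/- 1.6612i.
For a conjugate pair |z|^2 = z * conj(z) = (product of roots) = c/a = 1/(0.353) = 2.832861, so |z| = sqrt(2.832861) = 1.6831 for both roots.
Moduli of all roots: 1.6831, 1.6831.
All moduli strictly greater than 1? Yes.
Verdict: Stationary.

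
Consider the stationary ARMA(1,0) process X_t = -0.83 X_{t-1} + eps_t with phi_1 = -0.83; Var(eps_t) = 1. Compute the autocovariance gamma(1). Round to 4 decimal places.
\gamma(1) = -2.6680

Multiply the model equation by X_{t-k} and take expectations. With theta_0 = psi_0 = 1 and psi_j the MA(infinity) weights, this gives
  gamma(k) - sum_i phi_i gamma(k-i) = c_k,
  c_k = sigma^2 * sum_{j=k..q} theta_j psi_{j-k}   (c_k = 0 for k > q),
using gamma(-m) = gamma(m).
Pure AR (q = 0): c_0 = sigma^2 = 1, c_k = 0 for k >= 1.
Equations for k = 0 and k = 1 (AR order 1):
  gamma(0) = phi_1 gamma(1) + c_0
  gamma(1) = phi_1 gamma(0) + c_1
Substituting the second into the first: gamma(0) (1 - phi_1^2) = c_0 + phi_1 c_1, so
  gamma(0) = c_0 / (1 - phi_1^2) = 1 / (1 - (-0.83)^2) = 1 / 0.3111 = 3.214401.
  gamma(1) = phi_1 gamma(0) = (-0.83)(3.214401) = -2.667952.
Therefore gamma(1) = -2.6680 (to 4 decimal places).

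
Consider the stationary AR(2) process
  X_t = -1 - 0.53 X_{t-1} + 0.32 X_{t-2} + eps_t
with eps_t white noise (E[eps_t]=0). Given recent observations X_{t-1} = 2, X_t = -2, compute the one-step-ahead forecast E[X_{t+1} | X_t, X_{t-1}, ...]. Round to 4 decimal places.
E[X_{t+1} \mid \mathcal F_t] = 0.7000

For an AR(p) model X_t = c + sum_i phi_i X_{t-i} + eps_t, the
one-step-ahead conditional mean is
  E[X_{t+1} | X_t, ...] = c + sum_i phi_i X_{t+1-i}.
Substitute known values:
  E[X_{t+1} | ...] = -1 + (-0.53) * (-2) + (0.32) * (2)
                   = 0.7000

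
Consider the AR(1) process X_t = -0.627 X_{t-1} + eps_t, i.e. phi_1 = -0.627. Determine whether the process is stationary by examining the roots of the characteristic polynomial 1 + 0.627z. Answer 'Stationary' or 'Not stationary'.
\text{Stationary}

The AR(p) characteristic polynomial is P(z) = 1 + 0.627z.
Stationarity requires all roots to lie outside the unit circle, i.e. |z| > 1 for every root.
This is linear in z: 1 + (0.627) z = 0  =>  z = -1/(0.627) = -1.594896,  |z| = 1.594896.
Moduli of all roots: 1.5949.
All moduli strictly greater than 1? Yes.
Verdict: Stationary.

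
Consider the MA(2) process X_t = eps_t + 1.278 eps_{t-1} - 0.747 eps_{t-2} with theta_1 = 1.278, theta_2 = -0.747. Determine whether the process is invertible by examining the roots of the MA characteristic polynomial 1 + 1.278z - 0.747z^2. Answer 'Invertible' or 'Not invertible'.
\text{Not invertible}

The MA(q) characteristic polynomial is P(z) = 1 + 1.278z - 0.747z^2.
Invertibility requires all roots to lie outside the unit circle, i.e. |z| > 1 for every root.
Set 1 + (1.278) z + (-0.747) z^2 = 0, i.e. a z^2 + b z + c = 0 with a = -0.747, b = 1.278, c = 1.
Discriminant D = b^2 - 4ac = (1.278)^2 - 4*(-0.747)*1 = 1.633284 - (-2.988) = 4.621284.
D >= 0, so the roots are real: z = (-b +/- sqrt(D)) / (2a) = (-1.278 +/- 2.149717) / (-1.494).
  z_1 = (-1.278 + 2.149717) / (-1.494) = -0.5835,   |z_1| = 0.5835.
  z_2 = (-1.278 - 2.149717) / (-1.494) = 2.2943,   |z_2| = 2.2943.
Moduli of all roots: 0.5835, 2.2943.
All moduli strictly greater than 1? No.
Verdict: Not invertible.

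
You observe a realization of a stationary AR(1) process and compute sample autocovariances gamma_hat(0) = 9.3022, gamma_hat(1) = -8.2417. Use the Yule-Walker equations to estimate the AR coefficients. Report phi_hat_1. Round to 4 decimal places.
\hat\phi_{1} = -0.8860

The Yule-Walker equations for an AR(p) process read, in matrix form,
  Gamma_p phi = r_p,   with   (Gamma_p)_{ij} = gamma(|i - j|),
                       (r_p)_i = gamma(i),   i,j = 1..p.
Substitute the sample gammas (Toeplitz matrix and right-hand side of size 1):
  Gamma_p = [[9.3022]]
  r_p     = [-8.2417]
With p = 1 this is the single equation gamma(0) phi_1 = gamma(1):
  phi_hat_1 = gamma(1) / gamma(0) = -8.2417 / 9.3022 = -0.8860.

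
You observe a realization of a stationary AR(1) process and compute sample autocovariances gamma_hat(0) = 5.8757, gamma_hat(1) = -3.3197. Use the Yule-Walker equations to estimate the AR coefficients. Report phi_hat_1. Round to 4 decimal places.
\hat\phi_{1} = -0.5650

The Yule-Walker equations for an AR(p) process read, in matrix form,
  Gamma_p phi = r_p,   with   (Gamma_p)_{ij} = gamma(|i - j|),
                       (r_p)_i = gamma(i),   i,j = 1..p.
Substitute the sample gammas (Toeplitz matrix and right-hand side of size 1):
  Gamma_p = [[5.8757]]
  r_p     = [-3.3197]
With p = 1 this is the single equation gamma(0) phi_1 = gamma(1):
  phi_hat_1 = gamma(1) / gamma(0) = -3.3197 / 5.8757 = -0.5650.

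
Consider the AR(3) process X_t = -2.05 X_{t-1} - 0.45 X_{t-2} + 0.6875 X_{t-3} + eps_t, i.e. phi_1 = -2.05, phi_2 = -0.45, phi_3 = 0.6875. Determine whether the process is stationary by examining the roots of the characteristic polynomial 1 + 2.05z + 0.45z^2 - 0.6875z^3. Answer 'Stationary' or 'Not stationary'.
\text{Not stationary}

The AR(p) characteristic polynomial is P(z) = 1 + 2.05z + 0.45z^2 - 0.6875z^3.
Stationarity requires all roots to lie outside the unit circle, i.e. |z| > 1 for every root.
Degree 3: look for a simple real root z0 first, then factor out (1 - z/z0) and solve the remaining quadratic.
Testing z0 = -0.8: P(-0.8) = 1 + (2.05)(-0.8) + (0.45)(-0.8)^2 + (-0.6875)(-0.8)^3
  = 1 + (-1.64) + (0.288) + (0.352) = 0.  So z_0 = -0.8 is a root, |z_0| = 0.8.
Divide out the factor (1 + 1.25 z) = (1 - z/z0) (since 1/z0 = -1.25):
  P(z) = (1 + 1.25 z)(1 + (0.8) z + (-0.55) z^2)
  [check: z-coef 0.8 - (-1.25) = 2.05; z^2-coef -0.55 - (-1.25)(0.8) = 0.45; z^3-coef -(-1.25)(-0.55) = -0.6875.]
Remaining roots from the quadratic factor 1 + (0.8) z + (-0.55) z^2:
  Set 1 + (0.8) z + (-0.55) z^2 = 0, i.e. a z^2 + b z + c = 0 with a = -0.55, b = 0.8, c = 1.
  Discriminant D = b^2 - 4ac = (0.8)^2 - 4*(-0.55)*1 = 0.64 - (-2.2) = 2.84.
  D >= 0, so the roots are real: z = (-b +/- sqrt(D)) / (2a) = (-0.8 +/- 1.68523) / (-1.1).
    z_1 = (-0.8 + 1.68523) / (-1.1) = -0.8048,   |z_1| = 0.8048.
    z_2 = (-0.8 - 1.68523) / (-1.1) = 2.2593,   |z_2| = 2.2593.
Moduli of all roots: 0.8000, 0.8048, 2.2593.
All moduli strictly greater than 1? No.
Verdict: Not stationary.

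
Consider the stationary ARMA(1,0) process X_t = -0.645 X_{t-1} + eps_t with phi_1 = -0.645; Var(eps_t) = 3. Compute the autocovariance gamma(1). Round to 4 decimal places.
\gamma(1) = -3.3135

Multiply the model equation by X_{t-k} and take expectations. With theta_0 = psi_0 = 1 and psi_j the MA(infinity) weights, this gives
  gamma(k) - sum_i phi_i gamma(k-i) = c_k,
  c_k = sigma^2 * sum_{j=k..q} theta_j psi_{j-k}   (c_k = 0 for k > q),
using gamma(-m) = gamma(m).
Pure AR (q = 0): c_0 = sigma^2 = 3, c_k = 0 for k >= 1.
Equations for k = 0 and k = 1 (AR order 1):
  gamma(0) = phi_1 gamma(1) + c_0
  gamma(1) = phi_1 gamma(0) + c_1
Substituting the second into the first: gamma(0) (1 - phi_1^2) = c_0 + phi_1 c_1, so
  gamma(0) = c_0 / (1 - phi_1^2) = 3 / (1 - (-0.645)^2) = 3 / 0.583975 = 5.137206.
  gamma(1) = phi_1 gamma(0) = (-0.645)(5.137206) = -3.313498.
Therefore gamma(1) = -3.3135 (to 4 decimal places).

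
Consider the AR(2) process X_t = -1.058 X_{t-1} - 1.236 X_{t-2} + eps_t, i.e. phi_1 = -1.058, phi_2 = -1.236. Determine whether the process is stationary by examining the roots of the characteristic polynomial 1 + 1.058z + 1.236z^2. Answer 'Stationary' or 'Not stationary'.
\text{Not stationary}

The AR(p) characteristic polynomial is P(z) = 1 + 1.058z + 1.236z^2.
Stationarity requires all roots to lie outside the unit circle, i.e. |z| > 1 for every root.
Set 1 + (1.058) z + (1.236) z^2 = 0, i.e. a z^2 + b z + c = 0 with a = 1.236, b = 1.058, c = 1.
Discriminant D = b^2 - 4ac = (1.058)^2 - 4*(1.236)*1 = 1.119364 - (4.944) = -3.824636.
D < 0, so the roots are the complex-conjugate pair z = (-b +/- i sqrt(-D)) / (2a) = -0.428 +/- 0.7911i.
For a conjugate pair |z|^2 = z * conj(z) = (product of roots) = c/a = 1/(1.236) = 0.809061, so |z| = sqrt(0.809061) = 0.8995 for both roots.
Moduli of all roots: 0.8995, 0.8995.
All moduli strictly greater than 1? No.
Verdict: Not stationary.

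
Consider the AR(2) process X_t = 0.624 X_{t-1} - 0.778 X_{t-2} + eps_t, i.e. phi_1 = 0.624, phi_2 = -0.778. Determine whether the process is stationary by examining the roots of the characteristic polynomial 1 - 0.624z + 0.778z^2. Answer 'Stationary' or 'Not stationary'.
\text{Stationary}

The AR(p) characteristic polynomial is P(z) = 1 - 0.624z + 0.778z^2.
Stationarity requires all roots to lie outside the unit circle, i.e. |z| > 1 for every root.
Set 1 + (-0.624) z + (0.778) z^2 = 0, i.e. a z^2 + b z + c = 0 with a = 0.778, b = -0.624, c = 1.
Discriminant D = b^2 - 4ac = (-0.624)^2 - 4*(0.778)*1 = 0.389376 - (3.112) = -2.722624.
D < 0, so the roots are the complex-conjugate pair z = (-b +/- i sqrt(-D)) / (2a) = 0.401 +/- 1.0604i.
For a conjugate pair |z|^2 = z * conj(z) = (product of roots) = c/a = 1/(0.778) = 1.285347, so |z| = sqrt(1.285347) = 1.1337 for both roots.
Moduli of all roots: 1.1337, 1.1337.
All moduli strictly greater than 1? Yes.
Verdict: Stationary.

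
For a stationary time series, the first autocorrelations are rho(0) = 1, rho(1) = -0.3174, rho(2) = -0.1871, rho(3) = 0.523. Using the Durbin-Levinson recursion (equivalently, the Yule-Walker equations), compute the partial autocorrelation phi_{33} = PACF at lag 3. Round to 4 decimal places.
\phi_{33} = 0.4250

The PACF at lag k is phi_{kk}, the last component of the solution
to the Yule-Walker system G_k phi = r_k where
  (G_k)_{ij} = rho(|i - j|), (r_k)_i = rho(i), i,j = 1..k.
Equivalently, Durbin-Levinson gives phi_{kk} iteratively:
  phi_{11} = rho(1)
  phi_{kk} = [rho(k) - sum_{j=1..k-1} phi_{k-1,j} rho(k-j)]
            / [1 - sum_{j=1..k-1} phi_{k-1,j} rho(j)],
  phi_{k,j} = phi_{k-1,j} - phi_{kk} phi_{k-1,k-j},  j = 1..k-1.
Step k = 1:
  phi_11 = rho(1) = -0.3174.
Step k = 2:
  phi_22 = [rho(2) - phi_11 rho(1)] / [1 - phi_11 rho(1)] = [-0.1871 - (-0.3174)(-0.3174)] / [1 - (-0.3174)(-0.3174)]
         = -0.28784276 / 0.89925724 = -0.320089.
  Update: phi_21 = phi_11 - phi_22 phi_11 = -0.3174 - (-0.320089)(-0.3174) = -0.418996.
Step k = 3:
  phi_33 = [rho(3) - phi_21 rho(2) - phi_22 rho(1)] / [1 - phi_21 rho(1) - phi_22 rho(2)]
    numerator   = 0.523 - (-0.418996)(-0.1871) - (-0.320089)(-0.3174) = 0.34300938
    denominator = 1 - (-0.418996)(-0.3174) - (-0.320089)(-0.1871) = 0.80712181
  phi_33 = 0.34300938 / 0.80712181 = 0.425.
Therefore phi_{33} = 0.4250.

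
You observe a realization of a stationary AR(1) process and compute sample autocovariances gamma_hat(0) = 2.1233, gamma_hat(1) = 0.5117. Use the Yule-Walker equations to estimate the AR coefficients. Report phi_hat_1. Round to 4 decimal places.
\hat\phi_{1} = 0.2410

The Yule-Walker equations for an AR(p) process read, in matrix form,
  Gamma_p phi = r_p,   with   (Gamma_p)_{ij} = gamma(|i - j|),
                       (r_p)_i = gamma(i),   i,j = 1..p.
Substitute the sample gammas (Toeplitz matrix and right-hand side of size 1):
  Gamma_p = [[2.1233]]
  r_p     = [0.5117]
With p = 1 this is the single equation gamma(0) phi_1 = gamma(1):
  phi_hat_1 = gamma(1) / gamma(0) = 0.5117 / 2.1233 = 0.2410.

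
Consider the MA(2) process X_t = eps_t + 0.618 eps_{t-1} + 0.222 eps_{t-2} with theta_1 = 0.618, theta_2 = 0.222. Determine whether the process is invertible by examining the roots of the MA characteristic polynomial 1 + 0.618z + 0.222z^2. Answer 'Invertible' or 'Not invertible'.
\text{Invertible}

The MA(q) characteristic polynomial is P(z) = 1 + 0.618z + 0.222z^2.
Invertibility requires all roots to lie outside the unit circle, i.e. |z| > 1 for every root.
Set 1 + (0.618) z + (0.222) z^2 = 0, i.e. a z^2 + b z + c = 0 with a = 0.222, b = 0.618, c = 1.
Discriminant D = b^2 - 4ac = (0.618)^2 - 4*(0.222)*1 = 0.381924 - (0.888) = -0.506076.
D < 0, so the roots are the complex-conjugate pair z = (-b +/- i sqrt(-D)) / (2a) = -1.3919 +/- 1.6022i.
For a conjugate pair |z|^2 = z * conj(z) = (product of roots) = c/a = 1/(0.222) = 4.504505, so |z| = sqrt(4.504505) = 2.1224 for both roots.
Moduli of all roots: 2.1224, 2.1224.
All moduli strictly greater than 1? Yes.
Verdict: Invertible.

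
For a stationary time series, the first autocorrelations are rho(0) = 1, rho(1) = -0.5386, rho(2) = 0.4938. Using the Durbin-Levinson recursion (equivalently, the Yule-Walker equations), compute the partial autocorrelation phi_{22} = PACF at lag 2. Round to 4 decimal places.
\phi_{22} = 0.2870

The PACF at lag k is phi_{kk}, the last component of the solution
to the Yule-Walker system G_k phi = r_k where
  (G_k)_{ij} = rho(|i - j|), (r_k)_i = rho(i), i,j = 1..k.
Equivalently, Durbin-Levinson gives phi_{kk} iteratively:
  phi_{11} = rho(1)
  phi_{kk} = [rho(k) - sum_{j=1..k-1} phi_{k-1,j} rho(k-j)]
            / [1 - sum_{j=1..k-1} phi_{k-1,j} rho(j)],
  phi_{k,j} = phi_{k-1,j} - phi_{kk} phi_{k-1,k-j},  j = 1..k-1.
Step k = 1:
  phi_11 = rho(1) = -0.5386.
Step k = 2:
  phi_22 = [rho(2) - phi_11 rho(1)] / [1 - phi_11 rho(1)] = [0.4938 - (-0.5386)(-0.5386)] / [1 - (-0.5386)(-0.5386)]
         = 0.20371004 / 0.70991004 = 0.287.
Therefore phi_{22} = 0.2870.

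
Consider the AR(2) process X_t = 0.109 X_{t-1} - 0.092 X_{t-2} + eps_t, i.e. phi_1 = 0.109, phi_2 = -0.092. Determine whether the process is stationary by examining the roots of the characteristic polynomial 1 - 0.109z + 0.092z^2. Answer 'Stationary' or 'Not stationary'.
\text{Stationary}

The AR(p) characteristic polynomial is P(z) = 1 - 0.109z + 0.092z^2.
Stationarity requires all roots to lie outside the unit circle, i.e. |z| > 1 for every root.
Set 1 + (-0.109) z + (0.092) z^2 = 0, i.e. a z^2 + b z + c = 0 with a = 0.092, b = -0.109, c = 1.
Discriminant D = b^2 - 4ac = (-0.109)^2 - 4*(0.092)*1 = 0.011881 - (0.368) = -0.356119.
D < 0, so the roots are the complex-conjugate pair z = (-b +/- i sqrt(-D)) / (2a) = 0.5924 +/- 3.2432i.
For a conjugate pair |z|^2 = z * conj(z) = (product of roots) = c/a = 1/(0.092) = 10.869565, so |z| = sqrt(10.869565) = 3.2969 for both roots.
Moduli of all roots: 3.2969, 3.2969.
All moduli strictly greater than 1? Yes.
Verdict: Stationary.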